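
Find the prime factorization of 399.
3 × 7 × 19

Divide by primes starting from smallest:
399 ÷ 3 = 133
133 ÷ 7 = 19
19 ÷ 19 = 1

399 = 3 × 7 × 19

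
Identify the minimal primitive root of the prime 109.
p - 1 = 108 has prime divisors 2, 3. h is a primitive root mod 109 iff h^(108/q) ≢ 1 (mod 109) for each such q.
h = 2: 2^54 ≡ 108, 2^36 ≡ 1 (mod 109); 2^36 ≡ 1, so not a primitive root.
h = 3: 3^54 ≡ 1, 3^36 ≡ 63 (mod 109); 3^54 ≡ 1, so not a primitive root.
h = 4: 4^54 ≡ 1, 4^36 ≡ 1 (mod 109); 4^54 ≡ 1, so not a primitive root.
h = 5: 5^54 ≡ 1, 5^36 ≡ 63 (mod 109); 5^54 ≡ 1, so not a primitive root.
h = 6: 6^54 ≡ 108, 6^36 ≡ 63 (mod 109); none is 1, so 6 has order 108 and is a primitive root.
The smallest primitive root mod 109 is g = 6.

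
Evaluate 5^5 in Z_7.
5 = 4 + 1 (binary 101). Repeated squaring mod 7: 5^1 ≡ 5; 5^2 ≡ 5² = 25 ≡ 4; 5^4 ≡ 4² = 16 ≡ 2. Multiply: 5^5 = 5^4 × 5^1 ≡ 2 × 5 (mod 7): 2 × 5 = 10 ≡ 3. So 5^5 ≡ 3 (mod 7).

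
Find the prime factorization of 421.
421

Divide by primes starting from smallest:
421 ÷ 421 = 1

421 = 421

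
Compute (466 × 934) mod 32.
12

(466 × 934) = 435244
435244 mod 32 = 12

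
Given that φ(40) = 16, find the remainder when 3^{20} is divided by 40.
By Euler: 3^{16} ≡ 1 (mod 40) since gcd(3, 40) = 1. 20 = 1×16 + 4. So 3^{20} ≡ 3^{4} ≡ 1 (mod 40)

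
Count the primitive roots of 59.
28

The number of primitive roots modulo p is φ(p-1) = φ(58)
φ(58) = 28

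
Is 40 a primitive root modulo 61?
No

To verify, check if 40^(60/q) ≢ 1 (mod 61) for each prime divisor q of 60
Divisors of 60 = 60: [1, 2, 3, 4, 5, 6, 10, 12, 15, 20, 30, 60]
  40^(60/2) = 40^30 ≡ 60 (mod 61)
  40^(60/3) = 40^20 ≡ 47 (mod 61)
  40^(60/5) = 40^12 ≡ 1 (mod 61)
Conclusion: 40 is not a primitive root modulo 61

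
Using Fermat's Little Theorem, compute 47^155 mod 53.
By Fermat: 47^{52} ≡ 1 (mod 53). 155 = 2×52 + 51. So 47^{155} ≡ 47^{51} ≡ 44 (mod 53)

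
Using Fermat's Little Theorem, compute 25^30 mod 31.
By Fermat's Little Theorem, 25^{30} ≡ 1 (mod 31) since 31 is prime and gcd(25, 31) = 1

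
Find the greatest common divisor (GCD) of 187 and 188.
1

Using the Euclidean algorithm:
187 = 0 × 188 + 187
188 = 1 × 187 + 1
187 = 187 × 1 + 0

GCD(187, 188) = 1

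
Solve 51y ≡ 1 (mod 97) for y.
78

Using Extended Euclidean Algorithm:
gcd(51, 97) = 1
Bezout coefficients: 51 × -19 + 97 × 10 = 1
So 51 × -19 ≡ 1 (mod 97)
The inverse is -19 mod 97 = 78
Verification: 51 × 78 = 3978 = 41 × 97 + 1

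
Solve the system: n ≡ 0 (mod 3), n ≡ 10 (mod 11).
M = 3 × 11 = 33. M₁ = 11, y₁ ≡ 2 (mod 3). M₂ = 3, y₂ ≡ 4 (mod 11). n = 0×11×2 + 10×3×4 ≡ 21 (mod 33)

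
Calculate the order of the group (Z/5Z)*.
4

Prime factorization: 5 = 5
Using the formula φ(n) = n × Π(1 - 1/p) for each prime factor p:
φ(5) = 5 × (1 - 1/5)
φ(5) = 4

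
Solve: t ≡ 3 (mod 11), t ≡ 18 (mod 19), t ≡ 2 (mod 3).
M = 11 × 19 × 3 = 627. M₁ = 57, y₁ ≡ 6 (mod 11). M₂ = 33, y₂ ≡ 15 (mod 19). M₃ = 209, y₃ ≡ 2 (mod 3). t = 3×57×6 + 18×33×15 + 2×209×2 ≡ 113 (mod 627)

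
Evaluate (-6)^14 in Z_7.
Using Fermat: (-6)^{6} ≡ 1 (mod 7). 14 ≡ 2 (mod 6). So (-6)^{14} ≡ (-6)^{2} ≡ 1 (mod 7)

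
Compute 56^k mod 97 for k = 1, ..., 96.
g^1, g^2, ..., g^{96} mod 97: {56, 32, 46, 54, 17, 79, 59, 6, 45, 95, 82, 33, 5, 86, 63, 36, 76, 85, 7, 4, 30, 31, 87, 22, 68, 25, 42, 24, 83, 89, 37, 35, 20, 53, 58, 47, 13, 49, 28, 16, 23, 27, 57, 88, 78, 3, 71, 96, 41, 65, 51, 43, 80, 18, 38, 91, 52, 2, 15, 64, 92, 11, 34, 61, 21, 12, 90, 93, 67, 66, 10, 75, 29, 72, 55, 73, 14, 8, 60, 62, 77, 44, 39, 50, 84, 48, 69, 81, 74, 70, 40, 9, 19, 94, 26, 1}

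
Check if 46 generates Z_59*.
p - 1 = 58 has prime divisors 2, 29. Check 46^(58/q) mod 59 for each: 46^(58/2) = 46^29 ≡ 1, 46^(58/29) = 46^2 ≡ 51 (mod 59). Since 46^29 ≡ 1 (mod 59), the order of 46 divides 29 (in fact the order is 29) ≠ 58, so it is not a primitive root.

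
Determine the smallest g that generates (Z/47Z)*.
5

A primitive root g modulo p has order p-1 = 46
Prime divisors of 46: [2, 23]
g is a primitive root iff g^(46/q) ≢ 1 (mod 47) for each prime divisor q
Testing small values:
  g = 2: 2^23 ≡ 1, 2^2 ≡ 4 (mod 47) → 2^23 ≡ 1, not primitive root
  g = 3: 3^23 ≡ 1, 3^2 ≡ 9 (mod 47) → 3^23 ≡ 1, not primitive root
  g = 4: 4^23 ≡ 1, 4^2 ≡ 16 (mod 47) → 4^23 ≡ 1, not primitive root
  g = 5: 5^23 ≡ 46, 5^2 ≡ 25 (mod 47) → none is 1, primitive root!
The smallest primitive root is 5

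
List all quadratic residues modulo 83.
QRs mod 83: {1, 3, 4, 7, 9, 10, 11, 12, 16, 17, 21, 23, 25, 26, 27, 28, 29, 30, 31, 33, 36, 37, 38, 40, 41, 44, 48, 49, 51, 59, 61, 63, 64, 65, 68, 69, 70, 75, 77, 78, 81}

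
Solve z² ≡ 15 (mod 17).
The square roots of 15 mod 17 are 7 and 10. Verify: 7² = 49 ≡ 15 (mod 17)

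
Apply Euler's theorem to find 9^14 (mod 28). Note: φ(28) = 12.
By Euler: 9^{12} ≡ 1 (mod 28) since gcd(9, 28) = 1. 14 = 1×12 + 2. So 9^{14} ≡ 9^{2} ≡ 25 (mod 28)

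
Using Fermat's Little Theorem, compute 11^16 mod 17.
By Fermat's Little Theorem, 11^{16} ≡ 1 (mod 17) since 17 is prime and gcd(11, 17) = 1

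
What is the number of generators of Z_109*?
Number of primitive roots mod 109 = φ(108) = 36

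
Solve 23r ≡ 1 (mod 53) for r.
23^(-1) ≡ 30 (mod 53). Verification: 23 × 30 = 690 ≡ 1 (mod 53)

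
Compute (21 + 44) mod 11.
10

(21 + 44) = 65
65 mod 11 = 10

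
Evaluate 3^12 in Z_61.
Using repeated squaring. 12 = 8 + 4 (binary 1100). Repeated squaring mod 61: 3^1 ≡ 3; 3^2 ≡ 3² = 9 ≡ 9; 3^4 ≡ 9² = 81 ≡ 20; 3^8 ≡ 20² = 400 ≡ 34. Multiply: 3^12 = 3^8 × 3^4 ≡ 34 × 20 (mod 61): 34 × 20 = 680 ≡ 9. So 3^12 ≡ 9 (mod 61).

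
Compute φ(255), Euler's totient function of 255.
128

Prime factorization: 255 = 3 × 5 × 17
Using the formula φ(n) = n × Π(1 - 1/p) for each prime factor p:
φ(255) = 255 × (1 - 1/3) × (1 - 1/5) × (1 - 1/17)
φ(255) = 128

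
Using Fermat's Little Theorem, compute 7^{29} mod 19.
11

By Fermat's Little Theorem, a^(p-1) ≡ 1 (mod p) for prime p and gcd(a, p) = 1
Here p = 19, so 7^18 ≡ 1 (mod 19)
We can reduce the exponent: 29 mod 18 = 11
So 7^29 ≡ 7^11 (mod 19)
Computing: 7^11 mod 19 = 11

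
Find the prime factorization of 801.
3^2 × 89

Divide by primes starting from smallest:
801 ÷ 3 = 267
267 ÷ 3 = 89
89 ÷ 89 = 1

801 = 3^2 × 89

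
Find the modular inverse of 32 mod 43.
32^(-1) ≡ 39 (mod 43). Verification: 32 × 39 = 1248 ≡ 1 (mod 43)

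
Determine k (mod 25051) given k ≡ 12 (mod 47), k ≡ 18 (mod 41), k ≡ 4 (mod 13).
23183

Using the Chinese Remainder Theorem:
M = product of moduli = 25051
For equation 1: M_1 = 533, 533 ≡ 16 (mod 47), inverse of 533 mod 47 is 3 (check: 16 × 3 = 48 ≡ 1 (mod 47))
For equation 2: M_2 = 611, 611 ≡ 37 (mod 41), inverse of 611 mod 41 is 10 (check: 37 × 10 = 370 ≡ 1 (mod 41))
For equation 3: M_3 = 1927, 1927 ≡ 3 (mod 13), inverse of 1927 mod 13 is 9 (check: 3 × 9 = 27 ≡ 1 (mod 13))
Combine: k ≡ Σ r_i×M_i×(M_i⁻¹ mod m_i) = 12×533×3 + 18×611×10 + 4×1927×9 = 19188 + 109980 + 69372 = 198540
198540 mod 25051 = 23183
k ≡ 23183 (mod 25051)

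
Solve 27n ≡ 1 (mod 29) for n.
14

Using Extended Euclidean Algorithm:
gcd(27, 29) = 1
Bezout coefficients: 27 × 14 + 29 × -13 = 1
So 27 × 14 ≡ 1 (mod 29)
The inverse is 14 mod 29 = 14
Verification: 27 × 14 = 378 = 13 × 29 + 1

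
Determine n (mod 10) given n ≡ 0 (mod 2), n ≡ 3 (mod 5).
8

Using the Chinese Remainder Theorem:
M = product of moduli = 10
For equation 1: M_1 = 5, 5 ≡ 1 (mod 2), inverse of 5 mod 2 is 1 (check: 1 × 1 = 1 ≡ 1 (mod 2))
For equation 2: M_2 = 2, 2 ≡ 2 (mod 5), inverse of 2 mod 5 is 3 (check: 2 × 3 = 6 ≡ 1 (mod 5))
Combine: n ≡ Σ r_i×M_i×(M_i⁻¹ mod m_i) = 0×5×1 + 3×2×3 = 0 + 18 = 18
18 mod 10 = 8
n ≡ 8 (mod 10)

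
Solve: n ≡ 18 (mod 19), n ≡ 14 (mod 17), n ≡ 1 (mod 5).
M = 19 × 17 × 5 = 1615. M₁ = 85, y₁ ≡ 17 (mod 19). M₂ = 95, y₂ ≡ 12 (mod 17). M₃ = 323, y₃ ≡ 2 (mod 5). n = 18×85×17 + 14×95×12 + 1×323×2 ≡ 626 (mod 1615)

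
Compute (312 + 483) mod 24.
3

(312 + 483) = 795
795 mod 24 = 3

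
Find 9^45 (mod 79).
Using repeated squaring. 45 = 32 + 8 + 4 + 1 (binary 101101). Repeated squaring mod 79: 9^1 ≡ 9; 9^2 ≡ 9² = 81 ≡ 2; 9^4 ≡ 2² = 4 ≡ 4; 9^8 ≡ 4² = 16 ≡ 16; 9^16 ≡ 16² = 256 ≡ 19; 9^32 ≡ 19² = 361 ≡ 45. Multiply: 9^45 = 9^32 × 9^8 × 9^4 × 9^1 ≡ 45 × 16 × 4 × 9 (mod 79): 45 × 16 = 720 ≡ 9; 9 × 4 = 36 ≡ 36; 36 × 9 = 324 ≡ 8. So 9^45 ≡ 8 (mod 79).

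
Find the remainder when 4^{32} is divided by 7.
By Fermat: 4^{6} ≡ 1 (mod 7). 32 = 5×6 + 2. So 4^{32} ≡ 4^{2} ≡ 2 (mod 7)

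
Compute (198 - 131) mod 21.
4

(198 - 131) = 67
67 mod 21 = 4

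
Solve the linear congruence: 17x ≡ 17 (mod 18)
1

Since gcd(17, 18) = 1 divides 17, a solution exists.
Multiply both sides by the inverse of 17 mod 18:
  17^(-1) mod 18 = 17
  x ≡ 17 × 17 ≡ 289 ≡ 1 (mod 18)
Verification: 17 × 1 = 17 = 0 × 18 + 17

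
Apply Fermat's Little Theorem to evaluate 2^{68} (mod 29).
7

By Fermat's Little Theorem, a^(p-1) ≡ 1 (mod p) for prime p and gcd(a, p) = 1
Here p = 29, so 2^28 ≡ 1 (mod 29)
We can reduce the exponent: 68 mod 28 = 12
So 2^68 ≡ 2^12 (mod 29)
Computing: 2^12 mod 29 = 7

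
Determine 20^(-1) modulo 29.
20^(-1) ≡ 16 (mod 29). Verification: 20 × 16 = 320 ≡ 1 (mod 29)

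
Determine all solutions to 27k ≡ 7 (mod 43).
13

Since gcd(27, 43) = 1 divides 7, a solution exists.
Multiply both sides by the inverse of 27 mod 43:
  27^(-1) mod 43 = 8
  x ≡ 8 × 7 ≡ 56 ≡ 13 (mod 43)
Verification: 27 × 13 = 351 = 8 × 43 + 7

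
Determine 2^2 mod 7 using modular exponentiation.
2 = 2 (binary 10). Repeated squaring mod 7: 2^1 ≡ 2; 2^2 ≡ 2² = 4 ≡ 4. So 2^2 ≡ 4 (mod 7).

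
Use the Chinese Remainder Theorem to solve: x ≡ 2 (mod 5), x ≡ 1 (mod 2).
M = 5 × 2 = 10. M₁ = 2, y₁ ≡ 3 (mod 5). M₂ = 5, y₂ ≡ 1 (mod 2). x = 2×2×3 + 1×5×1 ≡ 7 (mod 10)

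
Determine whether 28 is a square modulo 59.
By Euler's criterion: 28^{29} ≡ 1 (mod 59). Since this equals 1, 28 is a QR.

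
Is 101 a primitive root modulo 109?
No

To verify, check if 101^(108/q) ≢ 1 (mod 109) for each prime divisor q of 108
Divisors of 108 = 108: [1, 2, 3, 4, 6, 9, 12, 18, 27, 36, 54, 108]
  101^(108/2) = 101^54 ≡ 108 (mod 109)
  101^(108/3) = 101^36 ≡ 1 (mod 109)
Conclusion: 101 is not a primitive root modulo 109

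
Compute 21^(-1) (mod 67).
16

Using Extended Euclidean Algorithm:
gcd(21, 67) = 1
Bezout coefficients: 21 × 16 + 67 × -5 = 1
So 21 × 16 ≡ 1 (mod 67)
The inverse is 16 mod 67 = 16
Verification: 21 × 16 = 336 = 5 × 67 + 1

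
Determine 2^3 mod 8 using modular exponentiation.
3 = 2 + 1 (binary 11). Repeated squaring mod 8: 2^1 ≡ 2; 2^2 ≡ 2² = 4 ≡ 4. Multiply: 2^3 = 2^2 × 2^1 ≡ 4 × 2 (mod 8): 4 × 2 = 8 ≡ 0. So 2^3 ≡ 0 (mod 8).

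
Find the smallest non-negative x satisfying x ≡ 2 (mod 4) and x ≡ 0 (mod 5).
M = 4 × 5 = 20. M₁ = 5, y₁ ≡ 1 (mod 4). M₂ = 4, y₂ ≡ 4 (mod 5). x = 2×5×1 + 0×4×4 ≡ 10 (mod 20)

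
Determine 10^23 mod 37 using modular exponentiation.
Using repeated squaring. 23 = 16 + 4 + 2 + 1 (binary 10111). Repeated squaring mod 37: 10^1 ≡ 10; 10^2 ≡ 10² = 100 ≡ 26; 10^4 ≡ 26² = 676 ≡ 10; 10^8 ≡ 10² = 100 ≡ 26; 10^16 ≡ 26² = 676 ≡ 10. Multiply: 10^23 = 10^16 × 10^4 × 10^2 × 10^1 ≡ 10 × 10 × 26 × 10 (mod 37): 10 × 10 = 100 ≡ 26; 26 × 26 = 676 ≡ 10; 10 × 10 = 100 ≡ 26. So 10^23 ≡ 26 (mod 37).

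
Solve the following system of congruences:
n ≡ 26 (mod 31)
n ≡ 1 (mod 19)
305

Using the Chinese Remainder Theorem:
M = product of moduli = 589
For equation 1: M_1 = 19, 19 ≡ 19 (mod 31), inverse of 19 mod 31 is 18 (check: 19 × 18 = 342 ≡ 1 (mod 31))
For equation 2: M_2 = 31, 31 ≡ 12 (mod 19), inverse of 31 mod 19 is 8 (check: 12 × 8 = 96 ≡ 1 (mod 19))
Combine: n ≡ Σ r_i×M_i×(M_i⁻¹ mod m_i) = 26×19×18 + 1×31×8 = 8892 + 248 = 9140
9140 mod 589 = 305
n ≡ 305 (mod 589)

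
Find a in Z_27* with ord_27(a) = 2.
26 has order 2 mod 27 since 26^{2} ≡ 1 (mod 27) and no smaller power works.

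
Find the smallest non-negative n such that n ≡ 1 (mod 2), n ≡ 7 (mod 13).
7

Using the Chinese Remainder Theorem:
M = product of moduli = 26
For equation 1: M_1 = 13, 13 ≡ 1 (mod 2), inverse of 13 mod 2 is 1 (check: 1 × 1 = 1 ≡ 1 (mod 2))
For equation 2: M_2 = 2, 2 ≡ 2 (mod 13), inverse of 2 mod 13 is 7 (check: 2 × 7 = 14 ≡ 1 (mod 13))
Combine: n ≡ Σ r_i×M_i×(M_i⁻¹ mod m_i) = 1×13×1 + 7×2×7 = 13 + 98 = 111
111 mod 26 = 7
n ≡ 7 (mod 26)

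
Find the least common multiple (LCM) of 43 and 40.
1720

First find GCD(43, 40) using the Euclidean algorithm:
43 = 1 × 40 + 3
40 = 13 × 3 + 1
3 = 3 × 1 + 0
GCD(43, 40) = 1

LCM formula: LCM(a, b) = (a × b) / GCD(a, b)
LCM(43, 40) = (43 × 40) / 1
LCM(43, 40) = 1720 / 1
LCM(43, 40) = 1720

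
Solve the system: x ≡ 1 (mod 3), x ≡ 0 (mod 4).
M = 3 × 4 = 12. M₁ = 4, y₁ ≡ 1 (mod 3). M₂ = 3, y₂ ≡ 3 (mod 4). x = 1×4×1 + 0×3×3 ≡ 4 (mod 12)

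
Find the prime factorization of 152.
2^3 × 19

Divide by primes starting from smallest:
152 ÷ 2 = 76
76 ÷ 2 = 38
38 ÷ 2 = 19
19 ÷ 19 = 1

152 = 2^3 × 19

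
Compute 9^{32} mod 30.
21

Using successive squaring:
Binary expansion of 32: 100000
Powers of 9 mod 30 (each is the square of the previous):
  9^1 ≡ 9 (mod 30)
  9^2 ≡ 9² = 81 ≡ 21 (mod 30)
  9^4 ≡ 21² = 441 ≡ 21 (mod 30)
  9^8 ≡ 21² = 441 ≡ 21 (mod 30)
  9^16 ≡ 21² = 441 ≡ 21 (mod 30)
  9^32 ≡ 21² = 441 ≡ 21 (mod 30)
32 is a power of 2, so 9^32 is the last square: ≡ 21 (mod 30)
Result: 9^32 ≡ 21 (mod 30)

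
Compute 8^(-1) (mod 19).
12

Using Extended Euclidean Algorithm:
gcd(8, 19) = 1
Bezout coefficients: 8 × -7 + 19 × 3 = 1
So 8 × -7 ≡ 1 (mod 19)
The inverse is -7 mod 19 = 12
Verification: 8 × 12 = 96 = 5 × 19 + 1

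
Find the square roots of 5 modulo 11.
The square roots of 5 mod 11 are 4 and 7. Verify: 4² = 16 ≡ 5 (mod 11)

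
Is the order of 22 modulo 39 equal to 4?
No, the actual order is 3, not 4.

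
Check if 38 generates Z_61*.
p - 1 = 60 has prime divisors 2, 3, 5. Check 38^(60/q) mod 61 for each: 38^(60/2) = 38^30 ≡ 60, 38^(60/3) = 38^20 ≡ 1, 38^(60/5) = 38^12 ≡ 20 (mod 61). Since 38^20 ≡ 1 (mod 61), the order of 38 divides 20 (in fact the order is 20) ≠ 60, so it is not a primitive root.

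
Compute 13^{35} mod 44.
21

Using successive squaring:
Binary expansion of 35: 100011
Powers of 13 mod 44 (each is the square of the previous):
  13^1 ≡ 13 (mod 44)
  13^2 ≡ 13² = 169 ≡ 37 (mod 44)
  13^4 ≡ 37² = 1369 ≡ 5 (mod 44)
  13^8 ≡ 5² = 25 ≡ 25 (mod 44)
  13^16 ≡ 25² = 625 ≡ 9 (mod 44)
  13^32 ≡ 9² = 81 ≡ 37 (mod 44)
35 = 32 + 2 + 1, so 13^35 = 13^32 × 13^2 × 13^1 ≡ 37 × 37 × 13 (mod 44)
Multiplying step by step:
  37 × 37 = 1369 ≡ 5 (mod 44)
  5 × 13 = 65 ≡ 21 (mod 44)
Result: 13^35 ≡ 21 (mod 44)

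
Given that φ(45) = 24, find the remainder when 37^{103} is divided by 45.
By Euler: 37^{24} ≡ 1 (mod 45) since gcd(37, 45) = 1. 103 = 4×24 + 7. So 37^{103} ≡ 37^{7} ≡ 28 (mod 45)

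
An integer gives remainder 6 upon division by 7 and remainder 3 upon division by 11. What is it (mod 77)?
M = 7 × 11 = 77. M₁ = 11, y₁ ≡ 2 (mod 7). M₂ = 7, y₂ ≡ 8 (mod 11). z = 6×11×2 + 3×7×8 ≡ 69 (mod 77). The smallest positive such number is 69.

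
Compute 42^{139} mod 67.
58

Using successive squaring:
Binary expansion of 139: 10001011
Powers of 42 mod 67 (each is the square of the previous):
  42^1 ≡ 42 (mod 67)
  42^2 ≡ 42² = 1764 ≡ 22 (mod 67)
  42^4 ≡ 22² = 484 ≡ 15 (mod 67)
  42^8 ≡ 15² = 225 ≡ 24 (mod 67)
  42^16 ≡ 24² = 576 ≡ 40 (mod 67)
  42^32 ≡ 40² = 1600 ≡ 59 (mod 67)
  42^64 ≡ 59² = 3481 ≡ 64 (mod 67)
  42^128 ≡ 64² = 4096 ≡ 9 (mod 67)
139 = 128 + 8 + 2 + 1, so 42^139 = 42^128 × 42^8 × 42^2 × 42^1 ≡ 9 × 24 × 22 × 42 (mod 67)
Multiplying step by step:
  9 × 24 = 216 ≡ 15 (mod 67)
  15 × 22 = 330 ≡ 62 (mod 67)
  62 × 42 = 2604 ≡ 58 (mod 67)
Result: 42^139 ≡ 58 (mod 67)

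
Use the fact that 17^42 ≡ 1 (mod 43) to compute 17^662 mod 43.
By Fermat: 17^{42} ≡ 1 (mod 43). 662 ≡ 32 (mod 42). So 17^{662} ≡ 17^{32} ≡ 24 (mod 43)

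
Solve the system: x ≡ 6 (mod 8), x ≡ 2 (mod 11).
M = 8 × 11 = 88. M₁ = 11, y₁ ≡ 3 (mod 8). M₂ = 8, y₂ ≡ 7 (mod 11). x = 6×11×3 + 2×8×7 ≡ 46 (mod 88)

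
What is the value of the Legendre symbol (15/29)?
(15/29) = 15^{14} mod 29 = -1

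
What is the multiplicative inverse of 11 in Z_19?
11^(-1) ≡ 7 (mod 19). Verification: 11 × 7 = 77 ≡ 1 (mod 19)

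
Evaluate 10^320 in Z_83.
Using Fermat: 10^{82} ≡ 1 (mod 83). 320 ≡ 74 (mod 82). So 10^{320} ≡ 10^{74} ≡ 65 (mod 83)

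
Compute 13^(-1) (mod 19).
3

Using Extended Euclidean Algorithm:
gcd(13, 19) = 1
Bezout coefficients: 13 × 3 + 19 × -2 = 1
So 13 × 3 ≡ 1 (mod 19)
The inverse is 3 mod 19 = 3
Verification: 13 × 3 = 39 = 2 × 19 + 1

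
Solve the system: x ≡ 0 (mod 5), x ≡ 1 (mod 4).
M = 5 × 4 = 20. M₁ = 4, y₁ ≡ 4 (mod 5). M₂ = 5, y₂ ≡ 1 (mod 4). x = 0×4×4 + 1×5×1 ≡ 5 (mod 20)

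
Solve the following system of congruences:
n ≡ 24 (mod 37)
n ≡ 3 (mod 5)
98

Using the Chinese Remainder Theorem:
M = product of moduli = 185
For equation 1: M_1 = 5, 5 ≡ 5 (mod 37), inverse of 5 mod 37 is 15 (check: 5 × 15 = 75 ≡ 1 (mod 37))
For equation 2: M_2 = 37, 37 ≡ 2 (mod 5), inverse of 37 mod 5 is 3 (check: 2 × 3 = 6 ≡ 1 (mod 5))
Combine: n ≡ Σ r_i×M_i×(M_i⁻¹ mod m_i) = 24×5×15 + 3×37×3 = 1800 + 333 = 2133
2133 mod 185 = 98
n ≡ 98 (mod 185)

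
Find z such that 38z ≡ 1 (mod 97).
38^(-1) ≡ 23 (mod 97). Verification: 38 × 23 = 874 ≡ 1 (mod 97)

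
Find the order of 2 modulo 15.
Powers of 2 mod 15: 2^1≡2, 2^2≡4, 2^3≡8, 2^4≡1. Order = 4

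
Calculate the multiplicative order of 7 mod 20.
Powers of 7 mod 20: 7^1≡7, 7^2≡9, 7^3≡3, 7^4≡1. Order = 4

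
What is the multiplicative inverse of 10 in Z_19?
2

Using Extended Euclidean Algorithm:
gcd(10, 19) = 1
Bezout coefficients: 10 × 2 + 19 × -1 = 1
So 10 × 2 ≡ 1 (mod 19)
The inverse is 2 mod 19 = 2
Verification: 10 × 2 = 20 = 1 × 19 + 1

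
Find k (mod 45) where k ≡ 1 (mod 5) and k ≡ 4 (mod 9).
M = 5 × 9 = 45. M₁ = 9, y₁ ≡ 4 (mod 5). M₂ = 5, y₂ ≡ 2 (mod 9). k = 1×9×4 + 4×5×2 ≡ 31 (mod 45)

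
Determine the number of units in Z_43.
42

Prime factorization: 43 = 43
Using the formula φ(n) = n × Π(1 - 1/p) for each prime factor p:
φ(43) = 43 × (1 - 1/43)
φ(43) = 42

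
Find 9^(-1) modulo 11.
5

Using Extended Euclidean Algorithm:
gcd(9, 11) = 1
Bezout coefficients: 9 × 5 + 11 × -4 = 1
So 9 × 5 ≡ 1 (mod 11)
The inverse is 5 mod 11 = 5
Verification: 9 × 5 = 45 = 4 × 11 + 1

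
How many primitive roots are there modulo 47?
Number of primitive roots mod 47 = φ(46) = 22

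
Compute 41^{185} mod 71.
51

Using successive squaring:
Binary expansion of 185: 10111001
Powers of 41 mod 71 (each is the square of the previous):
  41^1 ≡ 41 (mod 71)
  41^2 ≡ 41² = 1681 ≡ 48 (mod 71)
  41^4 ≡ 48² = 2304 ≡ 32 (mod 71)
  41^8 ≡ 32² = 1024 ≡ 30 (mod 71)
  41^16 ≡ 30² = 900 ≡ 48 (mod 71)
  41^32 ≡ 48² = 2304 ≡ 32 (mod 71)
  41^64 ≡ 32² = 1024 ≡ 30 (mod 71)
  41^128 ≡ 30² = 900 ≡ 48 (mod 71)
185 = 128 + 32 + 16 + 8 + 1, so 41^185 = 41^128 × 41^32 × 41^16 × 41^8 × 41^1 ≡ 48 × 32 × 48 × 30 × 41 (mod 71)
Multiplying step by step:
  48 × 32 = 1536 ≡ 45 (mod 71)
  45 × 48 = 2160 ≡ 30 (mod 71)
  30 × 30 = 900 ≡ 48 (mod 71)
  48 × 41 = 1968 ≡ 51 (mod 71)
Result: 41^185 ≡ 51 (mod 71)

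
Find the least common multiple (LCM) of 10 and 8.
40

First find GCD(10, 8) using the Euclidean algorithm:
10 = 1 × 8 + 2
8 = 4 × 2 + 0
GCD(10, 8) = 2

LCM formula: LCM(a, b) = (a × b) / GCD(a, b)
LCM(10, 8) = (10 × 8) / 2
LCM(10, 8) = 80 / 2
LCM(10, 8) = 40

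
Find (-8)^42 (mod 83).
Using repeated squaring. (-8) ≡ 75 (mod 83). 42 = 32 + 8 + 2 (binary 101010). Repeated squaring mod 83: 75^1 ≡ 75; 75^2 ≡ 75² = 5625 ≡ 64; 75^4 ≡ 64² = 4096 ≡ 29; 75^8 ≡ 29² = 841 ≡ 11; 75^16 ≡ 11² = 121 ≡ 38; 75^32 ≡ 38² = 1444 ≡ 33. Multiply: (-8)^42 ≡ 75^32 × 75^8 × 75^2 ≡ 33 × 11 × 64 (mod 83): 33 × 11 = 363 ≡ 31; 31 × 64 = 1984 ≡ 75. So (-8)^42 ≡ 75 (mod 83).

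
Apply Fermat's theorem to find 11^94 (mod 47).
By Fermat: 11^{46} ≡ 1 (mod 47). 94 = 2×46 + 2. So 11^{94} ≡ 11^{2} ≡ 27 (mod 47)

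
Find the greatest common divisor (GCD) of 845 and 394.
1

Using the Euclidean algorithm:
845 = 2 × 394 + 57
394 = 6 × 57 + 52
57 = 1 × 52 + 5
52 = 10 × 5 + 2
5 = 2 × 2 + 1
2 = 2 × 1 + 0

GCD(845, 394) = 1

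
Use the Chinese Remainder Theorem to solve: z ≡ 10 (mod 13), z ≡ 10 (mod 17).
M = 13 × 17 = 221. M₁ = 17, y₁ ≡ 10 (mod 13). M₂ = 13, y₂ ≡ 4 (mod 17). z = 10×17×10 + 10×13×4 ≡ 10 (mod 221)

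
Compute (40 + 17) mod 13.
5

(40 + 17) = 57
57 mod 13 = 5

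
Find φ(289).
272

Prime factorization: 289 = 17^2
Using the formula φ(n) = n × Π(1 - 1/p) for each prime factor p:
φ(289) = 289 × (1 - 1/17)
φ(289) = 272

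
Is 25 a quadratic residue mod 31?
By Euler's criterion: 25^{15} ≡ 1 (mod 31). Since this equals 1, 25 is a QR.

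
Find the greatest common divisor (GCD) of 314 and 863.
1

Using the Euclidean algorithm:
314 = 0 × 863 + 314
863 = 2 × 314 + 235
314 = 1 × 235 + 79
235 = 2 × 79 + 77
79 = 1 × 77 + 2
77 = 38 × 2 + 1
2 = 2 × 1 + 0

GCD(314, 863) = 1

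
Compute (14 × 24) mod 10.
6

(14 × 24) = 336
336 mod 10 = 6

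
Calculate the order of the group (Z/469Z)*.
396

Prime factorization: 469 = 7 × 67
Using the formula φ(n) = n × Π(1 - 1/p) for each prime factor p:
φ(469) = 469 × (1 - 1/7) × (1 - 1/67)
φ(469) = 396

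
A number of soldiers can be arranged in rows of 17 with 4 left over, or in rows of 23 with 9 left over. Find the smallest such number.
M = 17 × 23 = 391. M₁ = 23, y₁ ≡ 3 (mod 17). M₂ = 17, y₂ ≡ 19 (mod 23). y = 4×23×3 + 9×17×19 ≡ 55 (mod 391). The smallest positive such number is 55.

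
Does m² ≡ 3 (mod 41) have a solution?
By Euler's criterion: 3^{20} ≡ 40 (mod 41). Since this equals -1 (≡ 40), 3 is not a QR.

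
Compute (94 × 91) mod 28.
14

(94 × 91) = 8554
8554 mod 28 = 14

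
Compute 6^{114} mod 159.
66

Using successive squaring:
Binary expansion of 114: 1110010
Powers of 6 mod 159 (each is the square of the previous):
  6^1 ≡ 6 (mod 159)
  6^2 ≡ 6² = 36 ≡ 36 (mod 159)
  6^4 ≡ 36² = 1296 ≡ 24 (mod 159)
  6^8 ≡ 24² = 576 ≡ 99 (mod 159)
  6^16 ≡ 99² = 9801 ≡ 102 (mod 159)
  6^32 ≡ 102² = 10404 ≡ 69 (mod 159)
  6^64 ≡ 69² = 4761 ≡ 150 (mod 159)
114 = 64 + 32 + 16 + 2, so 6^114 = 6^64 × 6^32 × 6^16 × 6^2 ≡ 150 × 69 × 102 × 36 (mod 159)
Multiplying step by step:
  150 × 69 = 10350 ≡ 15 (mod 159)
  15 × 102 = 1530 ≡ 99 (mod 159)
  99 × 36 = 3564 ≡ 66 (mod 159)
Result: 6^114 ≡ 66 (mod 159)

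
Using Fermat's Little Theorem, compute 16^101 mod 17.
By Fermat: 16^{16} ≡ 1 (mod 17). 101 = 6×16 + 5. So 16^{101} ≡ 16^{5} ≡ 16 (mod 17)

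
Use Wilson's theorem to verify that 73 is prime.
(72)! mod 73 = 72. Since this equals -1 (mod 73), Wilson confirms 73 is prime.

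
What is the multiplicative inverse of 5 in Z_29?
5^(-1) ≡ 6 (mod 29). Verification: 5 × 6 = 30 ≡ 1 (mod 29)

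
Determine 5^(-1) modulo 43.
5^(-1) ≡ 26 (mod 43). Verification: 5 × 26 = 130 ≡ 1 (mod 43)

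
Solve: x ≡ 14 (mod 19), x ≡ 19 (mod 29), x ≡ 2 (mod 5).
M = 19 × 29 × 5 = 2755. M₁ = 145, y₁ ≡ 8 (mod 19). M₂ = 95, y₂ ≡ 11 (mod 29). M₃ = 551, y₃ ≡ 1 (mod 5). x = 14×145×8 + 19×95×11 + 2×551×1 ≡ 1382 (mod 2755)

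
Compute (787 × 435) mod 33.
3

(787 × 435) = 342345
342345 mod 33 = 3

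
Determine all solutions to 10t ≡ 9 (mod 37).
12

Since gcd(10, 37) = 1 divides 9, a solution exists.
Multiply both sides by the inverse of 10 mod 37:
  10^(-1) mod 37 = 26
  x ≡ 26 × 9 ≡ 234 ≡ 12 (mod 37)
Verification: 10 × 12 = 120 = 3 × 37 + 9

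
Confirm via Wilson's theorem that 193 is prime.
(192)! mod 193 = 192. Since this equals -1 (mod 193), Wilson confirms 193 is prime.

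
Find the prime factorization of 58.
2 × 29

Divide by primes starting from smallest:
58 ÷ 2 = 29
29 ÷ 29 = 1

58 = 2 × 29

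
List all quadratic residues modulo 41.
QRs mod 41: {1, 2, 4, 5, 8, 9, 10, 16, 18, 20, 21, 23, 25, 31, 32, 33, 36, 37, 39, 40}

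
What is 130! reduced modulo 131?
By Wilson's theorem, (130)! ≡ -1 ≡ 130 (mod 131)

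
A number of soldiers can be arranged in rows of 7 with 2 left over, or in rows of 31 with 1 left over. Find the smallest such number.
M = 7 × 31 = 217. M₁ = 31, y₁ ≡ 5 (mod 7). M₂ = 7, y₂ ≡ 9 (mod 31). y = 2×31×5 + 1×7×9 ≡ 156 (mod 217). The smallest positive such number is 156.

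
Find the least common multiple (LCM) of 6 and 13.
78

First find GCD(6, 13) using the Euclidean algorithm:
6 = 0 × 13 + 6
13 = 2 × 6 + 1
6 = 6 × 1 + 0
GCD(6, 13) = 1

LCM formula: LCM(a, b) = (a × b) / GCD(a, b)
LCM(6, 13) = (6 × 13) / 1
LCM(6, 13) = 78 / 1
LCM(6, 13) = 78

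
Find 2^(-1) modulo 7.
4

Using Extended Euclidean Algorithm:
gcd(2, 7) = 1
Bezout coefficients: 2 × -3 + 7 × 1 = 1
So 2 × -3 ≡ 1 (mod 7)
The inverse is -3 mod 7 = 4
Verification: 2 × 4 = 8 = 1 × 7 + 1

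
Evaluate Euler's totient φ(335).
264

Prime factorization: 335 = 5 × 67
Using the formula φ(n) = n × Π(1 - 1/p) for each prime factor p:
φ(335) = 335 × (1 - 1/5) × (1 - 1/67)
φ(335) = 264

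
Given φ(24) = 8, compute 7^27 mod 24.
By Euler: 7^{8} ≡ 1 (mod 24) since gcd(7, 24) = 1. 27 = 3×8 + 3. So 7^{27} ≡ 7^{3} ≡ 7 (mod 24)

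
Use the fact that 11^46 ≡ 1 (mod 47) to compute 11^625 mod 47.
By Fermat: 11^{46} ≡ 1 (mod 47). 625 ≡ 27 (mod 46). So 11^{625} ≡ 11^{27} ≡ 23 (mod 47)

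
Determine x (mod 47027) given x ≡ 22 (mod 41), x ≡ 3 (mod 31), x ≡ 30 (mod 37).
6172

Using the Chinese Remainder Theorem:
M = product of moduli = 47027
For equation 1: M_1 = 1147, 1147 ≡ 40 (mod 41), inverse of 1147 mod 41 is 40 (check: 40 × 40 = 1600 ≡ 1 (mod 41))
For equation 2: M_2 = 1517, 1517 ≡ 29 (mod 31), inverse of 1517 mod 31 is 15 (check: 29 × 15 = 435 ≡ 1 (mod 31))
For equation 3: M_3 = 1271, 1271 ≡ 13 (mod 37), inverse of 1271 mod 37 is 20 (check: 13 × 20 = 260 ≡ 1 (mod 37))
Combine: x ≡ Σ r_i×M_i×(M_i⁻¹ mod m_i) = 22×1147×40 + 3×1517×15 + 30×1271×20 = 1009360 + 68265 + 762600 = 1840225
1840225 mod 47027 = 6172
x ≡ 6172 (mod 47027)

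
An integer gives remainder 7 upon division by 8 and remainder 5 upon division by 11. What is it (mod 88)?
M = 8 × 11 = 88. M₁ = 11, y₁ ≡ 3 (mod 8). M₂ = 8, y₂ ≡ 7 (mod 11). y = 7×11×3 + 5×8×7 ≡ 71 (mod 88). The smallest positive such number is 71.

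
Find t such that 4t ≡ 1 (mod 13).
4^(-1) ≡ 10 (mod 13). Verification: 4 × 10 = 40 ≡ 1 (mod 13)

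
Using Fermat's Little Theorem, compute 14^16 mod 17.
By Fermat's Little Theorem, 14^{16} ≡ 1 (mod 17) since 17 is prime and gcd(14, 17) = 1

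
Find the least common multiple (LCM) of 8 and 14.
56

First find GCD(8, 14) using the Euclidean algorithm:
8 = 0 × 14 + 8
14 = 1 × 8 + 6
8 = 1 × 6 + 2
6 = 3 × 2 + 0
GCD(8, 14) = 2

LCM formula: LCM(a, b) = (a × b) / GCD(a, b)
LCM(8, 14) = (8 × 14) / 2
LCM(8, 14) = 112 / 2
LCM(8, 14) = 56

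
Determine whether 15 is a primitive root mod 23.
p - 1 = 22 has prime divisors 2, 11. Check 15^(22/q) mod 23 for each: 15^(22/2) = 15^11 ≡ 22, 15^(22/11) = 15^2 ≡ 18 (mod 23). None of these is 1, so 15 has order 22 = φ(23), so it is a primitive root mod 23.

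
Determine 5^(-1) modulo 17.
5^(-1) ≡ 7 (mod 17). Verification: 5 × 7 = 35 ≡ 1 (mod 17)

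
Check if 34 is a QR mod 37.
By Euler's criterion: 34^{18} ≡ 1 (mod 37). Since this equals 1, 34 is a QR.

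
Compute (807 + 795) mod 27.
9

(807 + 795) = 1602
1602 mod 27 = 9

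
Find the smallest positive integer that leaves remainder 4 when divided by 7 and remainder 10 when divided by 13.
M = 7 × 13 = 91. M₁ = 13, y₁ ≡ 6 (mod 7). M₂ = 7, y₂ ≡ 2 (mod 13). m = 4×13×6 + 10×7×2 ≡ 88 (mod 91). The smallest positive such number is 88.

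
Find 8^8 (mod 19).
8 = 8 (binary 1000). Repeated squaring mod 19: 8^1 ≡ 8; 8^2 ≡ 8² = 64 ≡ 7; 8^4 ≡ 7² = 49 ≡ 11; 8^8 ≡ 11² = 121 ≡ 7. So 8^8 ≡ 7 (mod 19).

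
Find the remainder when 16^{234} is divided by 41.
By Fermat: 16^{40} ≡ 1 (mod 41). 234 = 5×40 + 34. So 16^{234} ≡ 16^{34} ≡ 18 (mod 41)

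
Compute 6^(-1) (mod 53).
6^(-1) ≡ 9 (mod 53). Verification: 6 × 9 = 54 ≡ 1 (mod 53)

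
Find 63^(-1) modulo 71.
62

Using Extended Euclidean Algorithm:
gcd(63, 71) = 1
Bezout coefficients: 63 × -9 + 71 × 8 = 1
So 63 × -9 ≡ 1 (mod 71)
The inverse is -9 mod 71 = 62
Verification: 63 × 62 = 3906 = 55 × 71 + 1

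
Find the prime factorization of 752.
2^4 × 47

Divide by primes starting from smallest:
752 ÷ 2 = 376
376 ÷ 2 = 188
188 ÷ 2 = 94
94 ÷ 2 = 47
47 ÷ 47 = 1

752 = 2^4 × 47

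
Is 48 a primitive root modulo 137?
p - 1 = 136 has prime divisors 2, 17. Check 48^(136/q) mod 137 for each: 48^(136/2) = 48^68 ≡ 136, 48^(136/17) = 48^8 ≡ 38 (mod 137). None of these is 1, so 48 has order 136 = φ(137), so it is a primitive root mod 137.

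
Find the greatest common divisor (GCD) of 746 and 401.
1

Using the Euclidean algorithm:
746 = 1 × 401 + 345
401 = 1 × 345 + 56
345 = 6 × 56 + 9
56 = 6 × 9 + 2
9 = 4 × 2 + 1
2 = 2 × 1 + 0

GCD(746, 401) = 1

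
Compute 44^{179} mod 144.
80

Using successive squaring:
Binary expansion of 179: 10110011
Powers of 44 mod 144 (each is the square of the previous):
  44^1 ≡ 44 (mod 144)
  44^2 ≡ 44² = 1936 ≡ 64 (mod 144)
  44^4 ≡ 64² = 4096 ≡ 64 (mod 144)
  44^8 ≡ 64² = 4096 ≡ 64 (mod 144)
  44^16 ≡ 64² = 4096 ≡ 64 (mod 144)
  44^32 ≡ 64² = 4096 ≡ 64 (mod 144)
  44^64 ≡ 64² = 4096 ≡ 64 (mod 144)
  44^128 ≡ 64² = 4096 ≡ 64 (mod 144)
179 = 128 + 32 + 16 + 2 + 1, so 44^179 = 44^128 × 44^32 × 44^16 × 44^2 × 44^1 ≡ 64 × 64 × 64 × 64 × 44 (mod 144)
Multiplying step by step:
  64 × 64 = 4096 ≡ 64 (mod 144)
  64 × 64 = 4096 ≡ 64 (mod 144)
  64 × 64 = 4096 ≡ 64 (mod 144)
  64 × 44 = 2816 ≡ 80 (mod 144)
Result: 44^179 ≡ 80 (mod 144)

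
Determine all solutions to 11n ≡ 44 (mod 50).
4

Since gcd(11, 50) = 1 divides 44, a solution exists.
Multiply both sides by the inverse of 11 mod 50:
  11^(-1) mod 50 = 41
  x ≡ 41 × 44 ≡ 1804 ≡ 4 (mod 50)
Verification: 11 × 4 = 44 = 0 × 50 + 44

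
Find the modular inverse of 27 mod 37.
27^(-1) ≡ 11 (mod 37). Verification: 27 × 11 = 297 ≡ 1 (mod 37)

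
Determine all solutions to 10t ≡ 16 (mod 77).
17

Since gcd(10, 77) = 1 divides 16, a solution exists.
Multiply both sides by the inverse of 10 mod 77:
  10^(-1) mod 77 = 54
  x ≡ 54 × 16 ≡ 864 ≡ 17 (mod 77)
Verification: 10 × 17 = 170 = 2 × 77 + 16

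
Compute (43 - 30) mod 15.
13

(43 - 30) = 13
13 mod 15 = 13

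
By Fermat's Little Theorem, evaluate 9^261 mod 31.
By Fermat: 9^{30} ≡ 1 (mod 31). 261 ≡ 21 (mod 30). So 9^{261} ≡ 9^{21} ≡ 8 (mod 31)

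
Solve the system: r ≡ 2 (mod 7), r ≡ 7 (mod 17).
M = 7 × 17 = 119. M₁ = 17, y₁ ≡ 5 (mod 7). M₂ = 7, y₂ ≡ 5 (mod 17). r = 2×17×5 + 7×7×5 ≡ 58 (mod 119)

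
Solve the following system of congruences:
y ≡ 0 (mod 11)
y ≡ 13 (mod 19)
165

Using the Chinese Remainder Theorem:
M = product of moduli = 209
For equation 1: M_1 = 19, 19 ≡ 8 (mod 11), inverse of 19 mod 11 is 7 (check: 8 × 7 = 56 ≡ 1 (mod 11))
For equation 2: M_2 = 11, 11 ≡ 11 (mod 19), inverse of 11 mod 19 is 7 (check: 11 × 7 = 77 ≡ 1 (mod 19))
Combine: y ≡ Σ r_i×M_i×(M_i⁻¹ mod m_i) = 0×19×7 + 13×11×7 = 0 + 1001 = 1001
1001 mod 209 = 165
y ≡ 165 (mod 209)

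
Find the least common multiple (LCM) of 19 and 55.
1045

First find GCD(19, 55) using the Euclidean algorithm:
19 = 0 × 55 + 19
55 = 2 × 19 + 17
19 = 1 × 17 + 2
17 = 8 × 2 + 1
2 = 2 × 1 + 0
GCD(19, 55) = 1

LCM formula: LCM(a, b) = (a × b) / GCD(a, b)
LCM(19, 55) = (19 × 55) / 1
LCM(19, 55) = 1045 / 1
LCM(19, 55) = 1045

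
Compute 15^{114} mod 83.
27

Using successive squaring:
Binary expansion of 114: 1110010
Powers of 15 mod 83 (each is the square of the previous):
  15^1 ≡ 15 (mod 83)
  15^2 ≡ 15² = 225 ≡ 59 (mod 83)
  15^4 ≡ 59² = 3481 ≡ 78 (mod 83)
  15^8 ≡ 78² = 6084 ≡ 25 (mod 83)
  15^16 ≡ 25² = 625 ≡ 44 (mod 83)
  15^32 ≡ 44² = 1936 ≡ 27 (mod 83)
  15^64 ≡ 27² = 729 ≡ 65 (mod 83)
114 = 64 + 32 + 16 + 2, so 15^114 = 15^64 × 15^32 × 15^16 × 15^2 ≡ 65 × 27 × 44 × 59 (mod 83)
Multiplying step by step:
  65 × 27 = 1755 ≡ 12 (mod 83)
  12 × 44 = 528 ≡ 30 (mod 83)
  30 × 59 = 1770 ≡ 27 (mod 83)
Result: 15^114 ≡ 27 (mod 83)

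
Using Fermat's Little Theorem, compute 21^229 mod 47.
By Fermat: 21^{46} ≡ 1 (mod 47). 229 = 4×46 + 45. So 21^{229} ≡ 21^{45} ≡ 9 (mod 47)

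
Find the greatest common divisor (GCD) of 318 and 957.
3

Using the Euclidean algorithm:
318 = 0 × 957 + 318
957 = 3 × 318 + 3
318 = 106 × 3 + 0

GCD(318, 957) = 3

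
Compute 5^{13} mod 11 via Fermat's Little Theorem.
4

By Fermat's Little Theorem, a^(p-1) ≡ 1 (mod p) for prime p and gcd(a, p) = 1
Here p = 11, so 5^10 ≡ 1 (mod 11)
We can reduce the exponent: 13 mod 10 = 3
So 5^13 ≡ 5^3 (mod 11)
Computing: 5^3 mod 11 = 4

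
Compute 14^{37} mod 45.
14

Using successive squaring:
Binary expansion of 37: 100101
Powers of 14 mod 45 (each is the square of the previous):
  14^1 ≡ 14 (mod 45)
  14^2 ≡ 14² = 196 ≡ 16 (mod 45)
  14^4 ≡ 16² = 256 ≡ 31 (mod 45)
  14^8 ≡ 31² = 961 ≡ 16 (mod 45)
  14^16 ≡ 16² = 256 ≡ 31 (mod 45)
  14^32 ≡ 31² = 961 ≡ 16 (mod 45)
37 = 32 + 4 + 1, so 14^37 = 14^32 × 14^4 × 14^1 ≡ 16 × 31 × 14 (mod 45)
Multiplying step by step:
  16 × 31 = 496 ≡ 1 (mod 45)
  1 × 14 = 14 ≡ 14 (mod 45)
Result: 14^37 ≡ 14 (mod 45)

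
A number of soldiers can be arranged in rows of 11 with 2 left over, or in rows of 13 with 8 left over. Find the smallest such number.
M = 11 × 13 = 143. M₁ = 13, y₁ ≡ 6 (mod 11). M₂ = 11, y₂ ≡ 6 (mod 13). y = 2×13×6 + 8×11×6 ≡ 112 (mod 143). The smallest positive such number is 112.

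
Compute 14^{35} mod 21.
14

Using successive squaring:
Binary expansion of 35: 100011
Powers of 14 mod 21 (each is the square of the previous):
  14^1 ≡ 14 (mod 21)
  14^2 ≡ 14² = 196 ≡ 7 (mod 21)
  14^4 ≡ 7² = 49 ≡ 7 (mod 21)
  14^8 ≡ 7² = 49 ≡ 7 (mod 21)
  14^16 ≡ 7² = 49 ≡ 7 (mod 21)
  14^32 ≡ 7² = 49 ≡ 7 (mod 21)
35 = 32 + 2 + 1, so 14^35 = 14^32 × 14^2 × 14^1 ≡ 7 × 7 × 14 (mod 21)
Multiplying step by step:
  7 × 7 = 49 ≡ 7 (mod 21)
  7 × 14 = 98 ≡ 14 (mod 21)
Result: 14^35 ≡ 14 (mod 21)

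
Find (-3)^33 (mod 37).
Using repeated squaring. (-3) ≡ 34 (mod 37). 33 = 32 + 1 (binary 100001). Repeated squaring mod 37: 34^1 ≡ 34; 34^2 ≡ 34² = 1156 ≡ 9; 34^4 ≡ 9² = 81 ≡ 7; 34^8 ≡ 7² = 49 ≡ 12; 34^16 ≡ 12² = 144 ≡ 33; 34^32 ≡ 33² = 1089 ≡ 16. Multiply: (-3)^33 ≡ 34^32 × 34^1 ≡ 16 × 34 (mod 37): 16 × 34 = 544 ≡ 26. So (-3)^33 ≡ 26 (mod 37).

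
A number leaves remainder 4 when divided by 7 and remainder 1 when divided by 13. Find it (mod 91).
M = 7 × 13 = 91. M₁ = 13, y₁ ≡ 6 (mod 7). M₂ = 7, y₂ ≡ 2 (mod 13). k = 4×13×6 + 1×7×2 ≡ 53 (mod 91)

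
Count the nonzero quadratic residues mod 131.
For prime 131, there are (p-1)/2 = (131-1)/2 = 65 quadratic residues (excluding 0).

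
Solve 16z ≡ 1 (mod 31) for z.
16^(-1) ≡ 2 (mod 31). Verification: 16 × 2 = 32 ≡ 1 (mod 31)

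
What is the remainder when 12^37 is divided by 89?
Using repeated squaring. 37 = 32 + 4 + 1 (binary 100101). Repeated squaring mod 89: 12^1 ≡ 12; 12^2 ≡ 12² = 144 ≡ 55; 12^4 ≡ 55² = 3025 ≡ 88; 12^8 ≡ 88² = 7744 ≡ 1; 12^16 ≡ 1² = 1 ≡ 1; 12^32 ≡ 1² = 1 ≡ 1. Multiply: 12^37 = 12^32 × 12^4 × 12^1 ≡ 1 × 88 × 12 (mod 89): 1 × 88 = 88 ≡ 88; 88 × 12 = 1056 ≡ 77. So 12^37 ≡ 77 (mod 89).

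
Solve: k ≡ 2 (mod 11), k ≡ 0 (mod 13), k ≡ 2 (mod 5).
M = 11 × 13 × 5 = 715. M₁ = 65, y₁ ≡ 10 (mod 11). M₂ = 55, y₂ ≡ 9 (mod 13). M₃ = 143, y₃ ≡ 2 (mod 5). k = 2×65×10 + 0×55×9 + 2×143×2 ≡ 442 (mod 715)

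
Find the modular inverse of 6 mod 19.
6^(-1) ≡ 16 (mod 19). Verification: 6 × 16 = 96 ≡ 1 (mod 19)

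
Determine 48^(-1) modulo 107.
48^(-1) ≡ 29 (mod 107). Verification: 48 × 29 = 1392 ≡ 1 (mod 107)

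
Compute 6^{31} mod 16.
0

Using successive squaring:
Binary expansion of 31: 11111
Powers of 6 mod 16 (each is the square of the previous):
  6^1 ≡ 6 (mod 16)
  6^2 ≡ 6² = 36 ≡ 4 (mod 16)
  6^4 ≡ 4² = 16 ≡ 0 (mod 16)
  6^8 ≡ 0² = 0 ≡ 0 (mod 16)
  6^16 ≡ 0² = 0 ≡ 0 (mod 16)
31 = 16 + 8 + 4 + 2 + 1, so 6^31 = 6^16 × 6^8 × 6^4 × 6^2 × 6^1 ≡ 0 × 0 × 0 × 4 × 6 (mod 16)
Multiplying step by step:
  0 × 0 = 0 ≡ 0 (mod 16)
  0 × 0 = 0 ≡ 0 (mod 16)
  0 × 4 = 0 ≡ 0 (mod 16)
  0 × 6 = 0 ≡ 0 (mod 16)
Result: 6^31 ≡ 0 (mod 16)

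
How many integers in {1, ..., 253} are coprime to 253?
220

Prime factorization: 253 = 11 × 23
Using the formula φ(n) = n × Π(1 - 1/p) for each prime factor p:
φ(253) = 253 × (1 - 1/11) × (1 - 1/23)
φ(253) = 220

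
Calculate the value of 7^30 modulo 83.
Using repeated squaring. 30 = 16 + 8 + 4 + 2 (binary 11110). Repeated squaring mod 83: 7^1 ≡ 7; 7^2 ≡ 7² = 49 ≡ 49; 7^4 ≡ 49² = 2401 ≡ 77; 7^8 ≡ 77² = 5929 ≡ 36; 7^16 ≡ 36² = 1296 ≡ 51. Multiply: 7^30 = 7^16 × 7^8 × 7^4 × 7^2 ≡ 51 × 36 × 77 × 49 (mod 83): 51 × 36 = 1836 ≡ 10; 10 × 77 = 770 ≡ 23; 23 × 49 = 1127 ≡ 48. So 7^30 ≡ 48 (mod 83).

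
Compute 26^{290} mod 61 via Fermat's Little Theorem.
48

By Fermat's Little Theorem, a^(p-1) ≡ 1 (mod p) for prime p and gcd(a, p) = 1
Here p = 61, so 26^60 ≡ 1 (mod 61)
We can reduce the exponent: 290 mod 60 = 50
So 26^290 ≡ 26^50 (mod 61)
Computing: 26^50 mod 61 = 48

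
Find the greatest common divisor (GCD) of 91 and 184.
1

Using the Euclidean algorithm:
91 = 0 × 184 + 91
184 = 2 × 91 + 2
91 = 45 × 2 + 1
2 = 2 × 1 + 0

GCD(91, 184) = 1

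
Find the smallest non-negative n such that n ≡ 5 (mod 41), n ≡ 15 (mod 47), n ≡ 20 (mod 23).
12141

Using the Chinese Remainder Theorem:
M = product of moduli = 44321
For equation 1: M_1 = 1081, 1081 ≡ 15 (mod 41), inverse of 1081 mod 41 is 11 (check: 15 × 11 = 165 ≡ 1 (mod 41))
For equation 2: M_2 = 943, 943 ≡ 3 (mod 47), inverse of 943 mod 47 is 16 (check: 3 × 16 = 48 ≡ 1 (mod 47))
For equation 3: M_3 = 1927, 1927 ≡ 18 (mod 23), inverse of 1927 mod 23 is 9 (check: 18 × 9 = 162 ≡ 1 (mod 23))
Combine: n ≡ Σ r_i×M_i×(M_i⁻¹ mod m_i) = 5×1081×11 + 15×943×16 + 20×1927×9 = 59455 + 226320 + 346860 = 632635
632635 mod 44321 = 12141
n ≡ 12141 (mod 44321)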